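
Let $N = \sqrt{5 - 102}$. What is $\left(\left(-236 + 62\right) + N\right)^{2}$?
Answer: $\left(-174 + i \sqrt{97}\right)^{2} \approx 30179.0 - 3427.4 i$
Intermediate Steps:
$N = i \sqrt{97}$ ($N = \sqrt{-97} = i \sqrt{97} \approx 9.8489 i$)
$\left(\left(-236 + 62\right) + N\right)^{2} = \left(\left(-236 + 62\right) + i \sqrt{97}\right)^{2} = \left(-174 + i \sqrt{97}\right)^{2}$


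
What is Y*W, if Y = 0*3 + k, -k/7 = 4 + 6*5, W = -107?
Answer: 25466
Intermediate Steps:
k = -238 (k = -7*(4 + 6*5) = -7*(4 + 30) = -7*34 = -238)
Y = -238 (Y = 0*3 - 238 = 0 - 238 = -238)
Y*W = -238*(-107) = 25466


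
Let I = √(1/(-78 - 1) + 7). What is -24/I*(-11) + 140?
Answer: 140 + 22*√10902/23 ≈ 239.87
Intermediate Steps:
I = 2*√10902/79 (I = √(1/(-79) + 7) = √(-1/79 + 7) = √(552/79) = 2*√10902/79 ≈ 2.6434)
-24/I*(-11) + 140 = -24*√10902/276*(-11) + 140 = -2*√10902/23*(-11) + 140 = 22*√10902/23 + 140 = 140 + 22*√10902/23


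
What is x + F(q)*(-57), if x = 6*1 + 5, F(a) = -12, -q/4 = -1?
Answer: 695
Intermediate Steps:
q = 4 (q = -4*(-1) = 4)
x = 11 (x = 6 + 5 = 11)
x + F(q)*(-57) = 11 - 12*(-57) = 11 + 684 = 695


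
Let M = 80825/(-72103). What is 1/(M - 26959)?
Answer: -72103/1943905602 ≈ -3.7092e-5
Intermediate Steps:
M = -80825/72103 (M = 80825*(-1/72103) = -80825/72103 ≈ -1.1210)
1/(M - 26959) = 1/(-80825/72103 - 26959) = 1/(-1943905602/72103) = -72103/1943905602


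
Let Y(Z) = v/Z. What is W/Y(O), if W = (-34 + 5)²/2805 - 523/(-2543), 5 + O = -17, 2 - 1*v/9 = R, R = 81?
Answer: 7211356/461058615 ≈ 0.015641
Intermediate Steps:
v = -711 (v = 18 - 9*81 = 18 - 729 = -711)
O = -22 (O = -5 - 17 = -22)
Y(Z) = -711/Z
W = 3605678/7133115 (W = (-29)²*(1/2805) - 523*(-1/2543) = 841*(1/2805) + 523/2543 = 841/2805 + 523/2543 = 3605678/7133115 ≈ 0.50548)
W/Y(O) = 3605678/(7133115*((-711/(-22)))) = 3605678/(7133115*((-711*(-1/22)))) = 3605678/(7133115*(711/22)) = (3605678/7133115)*(22/711) = 7211356/461058615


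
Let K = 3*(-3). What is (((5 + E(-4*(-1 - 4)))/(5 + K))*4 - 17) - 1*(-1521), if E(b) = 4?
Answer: 1495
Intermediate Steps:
K = -9
(((5 + E(-4*(-1 - 4)))/(5 + K))*4 - 17) - 1*(-1521) = (((5 + 4)/(5 - 9))*4 - 17) - 1*(-1521) = ((9/(-4))*4 - 17) + 1521 = ((9*(-¼))*4 - 17) + 1521 = (-9/4*4 - 17) + 1521 = (-9 - 17) + 1521 = -26 + 1521 = 1495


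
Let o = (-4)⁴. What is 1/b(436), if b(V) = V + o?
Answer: 1/692 ≈ 0.0014451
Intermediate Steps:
o = 256
b(V) = 256 + V (b(V) = V + 256 = 256 + V)
1/b(436) = 1/(256 + 436) = 1/692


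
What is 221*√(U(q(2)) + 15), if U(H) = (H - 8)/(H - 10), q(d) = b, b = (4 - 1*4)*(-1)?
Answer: 221*√395/5 ≈ 878.46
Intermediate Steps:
b = 0 (b = (4 - 4)*(-1) = 0*(-1) = 0)
q(d) = 0
U(H) = (-8 + H)/(-10 + H)
221*√(U(q(2)) + 15) = 221*√((-8 + 0)/(-10 + 0) + 15) = 221*√(-8/(-10) + 15) = 221*√(-⅒*(-8) + 15) = 221*√(⅘ + 15) = 221*√(79/5) = 221*(√395/5) = 221*√395/5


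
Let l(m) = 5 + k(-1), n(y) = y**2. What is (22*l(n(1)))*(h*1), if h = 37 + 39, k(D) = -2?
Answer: 5016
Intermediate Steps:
h = 76
l(m) = 3 (l(m) = 5 - 2 = 3)
(22*l(n(1)))*(h*1) = (22*3)*(76*1) = 66*76 = 5016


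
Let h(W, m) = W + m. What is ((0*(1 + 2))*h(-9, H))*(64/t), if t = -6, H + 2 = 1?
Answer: 0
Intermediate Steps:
H = -1 (H = -2 + 1 = -1)
((0*(1 + 2))*h(-9, H))*(64/t) = ((0*(1 + 2))*(-9 - 1))*(64/(-6)) = ((0*3)*(-10))*(64*(-⅙)) = (0*(-10))*(-32/3) = 0*(-32/3) = 0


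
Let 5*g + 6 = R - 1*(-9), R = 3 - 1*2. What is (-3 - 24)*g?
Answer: -108/5 ≈ -21.600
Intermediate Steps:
R = 1 (R = 3 - 2 = 1)
g = ⅘ (g = -6/5 + (1 - 1*(-9))/5 = -6/5 + (1 + 9)/5 = -6/5 + (⅕)*10 = -6/5 + 2 = ⅘ ≈ 0.80000)
(-3 - 24)*g = (-3 - 24)*(⅘) = -27*⅘ = -108/5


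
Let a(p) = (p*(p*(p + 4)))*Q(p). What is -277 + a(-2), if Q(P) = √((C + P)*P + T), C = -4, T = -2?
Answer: -277 + 8*√10 ≈ -251.70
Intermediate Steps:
Q(P) = √(-2 + P*(-4 + P)) (Q(P) = √((-4 + P)*P - 2) = √(P*(-4 + P) - 2) = √(-2 + P*(-4 + P)))
a(p) = p²*√(-2 + p² - 4*p)*(4 + p) (a(p) = (p*(p*(p + 4)))*√(-2 + p² - 4*p) = (p*(p*(4 + p)))*√(-2 + p² - 4*p) = (p²*(4 + p))*√(-2 + p² - 4*p) = p²*√(-2 + p² - 4*p)*(4 + p))
-277 + a(-2) = -277 + (-2)²*√(-2 + (-2)² - 4*(-2))*(4 - 2) = -277 + 4*√(-2 + 4 + 8)*2 = -277 + 4*√10*2 = -277 + 8*√10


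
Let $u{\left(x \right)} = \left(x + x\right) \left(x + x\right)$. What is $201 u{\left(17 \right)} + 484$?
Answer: $232840$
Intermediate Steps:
$u{\left(x \right)} = 4 x^{2}$ ($u{\left(x \right)} = 2 x 2 x = 4 x^{2}$)
$201 u{\left(17 \right)} + 484 = 201 \cdot 4 \cdot 17^{2} + 484 = 201 \cdot 4 \cdot 289 + 484 = 201 \cdot 1156 + 484 = 232356 + 484 = 232840$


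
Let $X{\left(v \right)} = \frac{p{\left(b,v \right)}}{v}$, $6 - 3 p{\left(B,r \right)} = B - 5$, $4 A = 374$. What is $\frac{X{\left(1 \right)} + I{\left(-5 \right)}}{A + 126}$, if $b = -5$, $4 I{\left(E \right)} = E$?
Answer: $\frac{49}{2634} \approx 0.018603$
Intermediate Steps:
$I{\left(E \right)} = \frac{E}{4}$
$A = \frac{187}{2}$ ($A = \frac{1}{4} \cdot 374 = \frac{187}{2} \approx 93.5$)
$p{\left(B,r \right)} = \frac{11}{3} - \frac{B}{3}$ ($p{\left(B,r \right)} = 2 - \frac{B - 5}{3} = 2 - \frac{-5 + B}{3} = 2 - \left(- \frac{5}{3} + \frac{B}{3}\right) = \frac{11}{3} - \frac{B}{3}$)
$X{\left(v \right)} = \frac{16}{3 v}$ ($X{\left(v \right)} = \frac{\frac{11}{3} - - \frac{5}{3}}{v} = \frac{\frac{11}{3} + \frac{5}{3}}{v} = \frac{16}{3 v}$)
$\frac{X{\left(1 \right)} + I{\left(-5 \right)}}{A + 126} = \frac{\frac{16}{3 \cdot 1} + \frac{1}{4} \left(-5\right)}{\frac{187}{2} + 126} = \frac{\frac{16}{3} \cdot 1 - \frac{5}{4}}{\frac{439}{2}} = \left(\frac{16}{3} - \frac{5}{4}\right) \frac{2}{439} = \frac{49}{12} \cdot \frac{2}{439} = \frac{49}{2634}$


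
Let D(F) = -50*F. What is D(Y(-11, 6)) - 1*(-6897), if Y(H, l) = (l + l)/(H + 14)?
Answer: 6697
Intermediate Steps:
Y(H, l) = 2*l/(14 + H) (Y(H, l) = (2*l)/(14 + H) = 2*l/(14 + H))
D(Y(-11, 6)) - 1*(-6897) = -100*6/(14 - 11) - 1*(-6897) = -100*6/3 + 6897 = -50*4 + 6897 = -200 + 6897 = 6697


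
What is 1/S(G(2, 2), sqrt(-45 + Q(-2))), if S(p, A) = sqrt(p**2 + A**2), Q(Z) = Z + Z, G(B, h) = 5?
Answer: -I*sqrt(6)/12 ≈ -0.20412*I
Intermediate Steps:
Q(Z) = 2*Z
S(p, A) = sqrt(A**2 + p**2)
1/S(G(2, 2), sqrt(-45 + Q(-2))) = 1/(sqrt((sqrt(-45 + 2*(-2)))**2 + 5**2)) = 1/(sqrt((sqrt(-45 - 4))**2 + 25)) = 1/(sqrt((sqrt(-49))**2 + 25)) = 1/(sqrt((7*I)**2 + 25)) = 1/(sqrt(-49 + 25)) = 1/(sqrt(-24)) = 1/(2*I*sqrt(6)) = -I*sqrt(6)/12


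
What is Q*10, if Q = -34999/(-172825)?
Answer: 2258/1115 ≈ 2.0251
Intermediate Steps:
Q = 1129/5575 (Q = -34999*(-1/172825) = 1129/5575 ≈ 0.20251)
Q*10 = (1129/5575)*10 = 2258/1115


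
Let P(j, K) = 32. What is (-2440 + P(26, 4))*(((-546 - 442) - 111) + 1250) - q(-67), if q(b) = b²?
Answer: -368097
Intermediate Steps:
(-2440 + P(26, 4))*(((-546 - 442) - 111) + 1250) - q(-67) = (-2440 + 32)*(((-546 - 442) - 111) + 1250) - 1*(-67)² = -2408*((-988 - 111) + 1250) - 1*4489 = -2408*(-1099 + 1250) - 4489 = -2408*151 - 4489 = -363608 - 4489 = -368097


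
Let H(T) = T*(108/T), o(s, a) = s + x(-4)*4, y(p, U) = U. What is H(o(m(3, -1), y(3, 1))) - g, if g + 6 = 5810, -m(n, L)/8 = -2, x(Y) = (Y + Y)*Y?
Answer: -5696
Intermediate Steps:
x(Y) = 2*Y² (x(Y) = (2*Y)*Y = 2*Y²)
m(n, L) = 16 (m(n, L) = -8*(-2) = 16)
o(s, a) = 128 + s (o(s, a) = s + (2*(-4)²)*4 = s + (2*16)*4 = s + 32*4 = s + 128 = 128 + s)
g = 5804 (g = -6 + 5810 = 5804)
H(T) = 108
H(o(m(3, -1), y(3, 1))) - g = 108 - 1*5804 = 108 - 5804 = -5696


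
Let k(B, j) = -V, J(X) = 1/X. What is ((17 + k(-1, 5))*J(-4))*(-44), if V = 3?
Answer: 154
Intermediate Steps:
J(X) = 1/X
k(B, j) = -3 (k(B, j) = -1*3 = -3)
((17 + k(-1, 5))*J(-4))*(-44) = ((17 - 3)/(-4))*(-44) = (14*(-1/4))*(-44) = -7/2*(-44) = 154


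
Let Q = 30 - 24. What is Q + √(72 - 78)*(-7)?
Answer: 6 - 7*I*√6 ≈ 6.0 - 17.146*I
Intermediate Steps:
Q = 6
Q + √(72 - 78)*(-7) = 6 + √(72 - 78)*(-7) = 6 + √(-6)*(-7) = 6 + (I*√6)*(-7) = 6 - 7*I*√6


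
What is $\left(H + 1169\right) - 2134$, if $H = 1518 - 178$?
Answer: $375$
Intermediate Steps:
$H = 1340$
$\left(H + 1169\right) - 2134 = \left(1340 + 1169\right) - 2134 = 2509 - 2134 = 375$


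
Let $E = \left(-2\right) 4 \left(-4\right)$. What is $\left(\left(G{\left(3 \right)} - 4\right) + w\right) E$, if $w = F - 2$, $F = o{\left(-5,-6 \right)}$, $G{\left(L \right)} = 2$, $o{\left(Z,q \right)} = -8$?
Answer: $-384$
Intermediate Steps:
$E = 32$ ($E = \left(-8\right) \left(-4\right) = 32$)
$F = -8$
$w = -10$ ($w = -8 - 2 = -10$)
$\left(\left(G{\left(3 \right)} - 4\right) + w\right) E = \left(\left(2 - 4\right) - 10\right) 32 = \left(-2 - 10\right) 32 = \left(-12\right) 32 = -384$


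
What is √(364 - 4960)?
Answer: 2*I*√1149 ≈ 67.794*I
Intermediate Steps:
√(364 - 4960) = √(-4596) = 2*I*√1149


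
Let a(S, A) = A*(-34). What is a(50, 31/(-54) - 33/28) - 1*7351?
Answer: -2756153/378 ≈ -7291.4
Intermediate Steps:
a(S, A) = -34*A
a(50, 31/(-54) - 33/28) - 1*7351 = -34*(31/(-54) - 33/28) - 1*7351 = -34*(31*(-1/54) - 33*1/28) - 7351 = -34*(-31/54 - 33/28) - 7351 = -34*(-1325/756) - 7351 = 22525/378 - 7351 = -2756153/378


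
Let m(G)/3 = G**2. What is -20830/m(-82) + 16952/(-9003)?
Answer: -29416013/10089362 ≈ -2.9155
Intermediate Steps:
m(G) = 3*G**2
-20830/m(-82) + 16952/(-9003) = -20830/(3*(-82)**2) + 16952/(-9003) = -20830/(3*6724) + 16952*(-1/9003) = -20830/20172 - 16952/9003 = -20830*1/20172 - 16952/9003 = -10415/10086 - 16952/9003 = -29416013/10089362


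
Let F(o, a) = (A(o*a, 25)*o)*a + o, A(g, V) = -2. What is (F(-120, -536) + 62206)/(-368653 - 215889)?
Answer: 33277/292271 ≈ 0.11386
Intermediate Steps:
F(o, a) = o - 2*a*o (F(o, a) = (-2*o)*a + o = -2*a*o + o = o - 2*a*o)
(F(-120, -536) + 62206)/(-368653 - 215889) = (-120*(1 - 2*(-536)) + 62206)/(-368653 - 215889) = (-120*(1 + 1072) + 62206)/(-584542) = (-120*1073 + 62206)*(-1/584542) = (-128760 + 62206)*(-1/584542) = -66554*(-1/584542) = 33277/292271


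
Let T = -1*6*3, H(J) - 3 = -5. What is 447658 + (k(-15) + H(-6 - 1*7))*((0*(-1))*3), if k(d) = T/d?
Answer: 447658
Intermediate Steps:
H(J) = -2 (H(J) = 3 - 5 = -2)
T = -18 (T = -6*3 = -18)
k(d) = -18/d
447658 + (k(-15) + H(-6 - 1*7))*((0*(-1))*3) = 447658 + (-18/(-15) - 2)*((0*(-1))*3) = 447658 + (-18*(-1/15) - 2)*(0*3) = 447658 + (6/5 - 2)*0 = 447658 - ⅘*0 = 447658 + 0 = 447658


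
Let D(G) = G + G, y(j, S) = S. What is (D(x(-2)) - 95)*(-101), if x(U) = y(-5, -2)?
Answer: 9999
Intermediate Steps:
x(U) = -2
D(G) = 2*G
(D(x(-2)) - 95)*(-101) = (2*(-2) - 95)*(-101) = (-4 - 95)*(-101) = -99*(-101) = 9999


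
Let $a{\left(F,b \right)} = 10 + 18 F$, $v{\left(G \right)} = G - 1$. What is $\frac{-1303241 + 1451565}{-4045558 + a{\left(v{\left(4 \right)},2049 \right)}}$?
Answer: $- \frac{74162}{2022747} \approx -0.036664$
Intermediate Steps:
$v{\left(G \right)} = -1 + G$ ($v{\left(G \right)} = G - 1 = -1 + G$)
$\frac{-1303241 + 1451565}{-4045558 + a{\left(v{\left(4 \right)},2049 \right)}} = \frac{-1303241 + 1451565}{-4045558 + \left(10 + 18 \left(-1 + 4\right)\right)} = \frac{148324}{-4045558 + \left(10 + 18 \cdot 3\right)} = \frac{148324}{-4045558 + \left(10 + 54\right)} = \frac{148324}{-4045558 + 64} = \frac{148324}{-4045494} = 148324 \left(- \frac{1}{4045494}\right) = - \frac{74162}{2022747}$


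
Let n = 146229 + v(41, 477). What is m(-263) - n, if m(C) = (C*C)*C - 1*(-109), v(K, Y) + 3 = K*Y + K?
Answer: -18357162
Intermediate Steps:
v(K, Y) = -3 + K + K*Y (v(K, Y) = -3 + (K*Y + K) = -3 + (K + K*Y) = -3 + K + K*Y)
m(C) = 109 + C³ (m(C) = C²*C + 109 = C³ + 109 = 109 + C³)
n = 165824 (n = 146229 + (-3 + 41 + 41*477) = 146229 + (-3 + 41 + 19557) = 146229 + 19595 = 165824)
m(-263) - n = (109 + (-263)³) - 1*165824 = (109 - 18191447) - 165824 = -18191338 - 165824 = -18357162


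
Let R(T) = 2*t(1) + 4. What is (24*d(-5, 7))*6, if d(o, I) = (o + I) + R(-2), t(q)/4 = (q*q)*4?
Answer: 5472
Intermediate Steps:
t(q) = 16*q² (t(q) = 4*((q*q)*4) = 4*(q²*4) = 4*(4*q²) = 16*q²)
R(T) = 36 (R(T) = 2*(16*1²) + 4 = 2*(16*1) + 4 = 2*16 + 4 = 32 + 4 = 36)
d(o, I) = 36 + I + o (d(o, I) = (o + I) + 36 = (I + o) + 36 = 36 + I + o)
(24*d(-5, 7))*6 = (24*(36 + 7 - 5))*6 = (24*38)*6 = 912*6 = 5472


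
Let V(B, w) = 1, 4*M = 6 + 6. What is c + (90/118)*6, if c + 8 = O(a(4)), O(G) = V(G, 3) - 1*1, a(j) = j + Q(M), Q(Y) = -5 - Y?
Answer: -202/59 ≈ -3.4237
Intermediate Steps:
M = 3 (M = (6 + 6)/4 = (1/4)*12 = 3)
a(j) = -8 + j (a(j) = j + (-5 - 1*3) = j + (-5 - 3) = j - 8 = -8 + j)
O(G) = 0 (O(G) = 1 - 1*1 = 1 - 1 = 0)
c = -8 (c = -8 + 0 = -8)
c + (90/118)*6 = -8 + (90/118)*6 = -8 + (90*(1/118))*6 = -8 + (45/59)*6 = -8 + 270/59 = -202/59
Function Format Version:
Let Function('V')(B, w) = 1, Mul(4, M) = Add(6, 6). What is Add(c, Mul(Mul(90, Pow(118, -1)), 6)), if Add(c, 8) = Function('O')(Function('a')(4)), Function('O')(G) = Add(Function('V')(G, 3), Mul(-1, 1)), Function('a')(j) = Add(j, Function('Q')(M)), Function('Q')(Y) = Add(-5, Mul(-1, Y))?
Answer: Rational(-202, 59) ≈ -3.4237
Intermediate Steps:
M = 3 (M = Mul(Rational(1, 4), Add(6, 6)) = Mul(Rational(1, 4), 12) = 3)
Function('a')(j) = Add(-8, j) (Function('a')(j) = Add(j, Add(-5, Mul(-1, 3))) = Add(j, Add(-5, -3)) = Add(j, -8) = Add(-8, j))
Function('O')(G) = 0 (Function('O')(G) = Add(1, Mul(-1, 1)) = Add(1, -1) = 0)
c = -8 (c = Add(-8, 0) = -8)
Add(c, Mul(Mul(90, Pow(118, -1)), 6)) = Add(-8, Mul(Mul(90, Pow(118, -1)), 6)) = Add(-8, Mul(Mul(90, Rational(1, 118)), 6)) = Add(-8, Mul(Rational(45, 59), 6)) = Add(-8, Rational(270, 59)) = Rational(-202, 59)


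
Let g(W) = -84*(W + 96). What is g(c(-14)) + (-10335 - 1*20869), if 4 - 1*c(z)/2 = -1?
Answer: -40108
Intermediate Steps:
c(z) = 10 (c(z) = 8 - 2*(-1) = 8 + 2 = 10)
g(W) = -8064 - 84*W (g(W) = -84*(96 + W) = -8064 - 84*W)
g(c(-14)) + (-10335 - 1*20869) = (-8064 - 84*10) + (-10335 - 1*20869) = (-8064 - 840) + (-10335 - 20869) = -8904 - 31204 = -40108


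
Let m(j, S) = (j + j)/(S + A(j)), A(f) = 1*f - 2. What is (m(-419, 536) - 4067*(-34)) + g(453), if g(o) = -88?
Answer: 15891012/115 ≈ 1.3818e+5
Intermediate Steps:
A(f) = -2 + f (A(f) = f - 2 = -2 + f)
m(j, S) = 2*j/(-2 + S + j) (m(j, S) = (j + j)/(S + (-2 + j)) = (2*j)/(-2 + S + j) = 2*j/(-2 + S + j))
(m(-419, 536) - 4067*(-34)) + g(453) = (2*(-419)/(-2 + 536 - 419) - 4067*(-34)) - 88 = (2*(-419)/115 + 138278) - 88 = (2*(-419)*(1/115) + 138278) - 88 = (-838/115 + 138278) - 88 = 15901132/115 - 88 = 15891012/115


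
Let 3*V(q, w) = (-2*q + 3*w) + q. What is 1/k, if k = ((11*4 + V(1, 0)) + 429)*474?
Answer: 1/224044 ≈ 4.4634e-6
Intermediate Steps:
V(q, w) = w - q/3 (V(q, w) = ((-2*q + 3*w) + q)/3 = (-q + 3*w)/3 = w - q/3)
k = 224044 (k = ((11*4 + (0 - ⅓*1)) + 429)*474 = ((44 + (0 - ⅓)) + 429)*474 = ((44 - ⅓) + 429)*474 = (131/3 + 429)*474 = (1418/3)*474 = 224044)
1/k = 1/224044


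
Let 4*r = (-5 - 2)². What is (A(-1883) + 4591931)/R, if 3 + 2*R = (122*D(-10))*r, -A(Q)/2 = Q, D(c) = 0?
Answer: -3063798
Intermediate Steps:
r = 49/4 (r = (-5 - 2)²/4 = (¼)*(-7)² = (¼)*49 = 49/4 ≈ 12.250)
A(Q) = -2*Q
R = -3/2 (R = -3/2 + ((122*0)*(49/4))/2 = -3/2 + (0*(49/4))/2 = -3/2 + (½)*0 = -3/2 + 0 = -3/2 ≈ -1.5000)
(A(-1883) + 4591931)/R = (-2*(-1883) + 4591931)/(-3/2) = (3766 + 4591931)*(-⅔) = 4595697*(-⅔) = -3063798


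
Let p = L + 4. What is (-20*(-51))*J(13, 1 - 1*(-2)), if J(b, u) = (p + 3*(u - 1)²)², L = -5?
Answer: 123420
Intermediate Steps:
p = -1 (p = -5 + 4 = -1)
J(b, u) = (-1 + 3*(-1 + u)²)² (J(b, u) = (-1 + 3*(u - 1)²)² = (-1 + 3*(-1 + u)²)²)
(-20*(-51))*J(13, 1 - 1*(-2)) = (-20*(-51))*(-1 + 3*(-1 + (1 - 1*(-2)))²)² = 1020*(-1 + 3*(-1 + (1 + 2))²)² = 1020*(-1 + 3*(-1 + 3)²)² = 1020*(-1 + 3*2²)² = 1020*(-1 + 3*4)² = 1020*(-1 + 12)² = 1020*11² = 1020*121 = 123420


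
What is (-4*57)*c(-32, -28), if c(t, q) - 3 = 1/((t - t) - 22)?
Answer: -7410/11 ≈ -673.64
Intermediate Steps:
c(t, q) = 65/22 (c(t, q) = 3 + 1/((t - t) - 22) = 3 + 1/(0 - 22) = 3 + 1/(-22) = 3 - 1/22 = 65/22)
(-4*57)*c(-32, -28) = -4*57*(65/22) = -228*65/22 = -7410/11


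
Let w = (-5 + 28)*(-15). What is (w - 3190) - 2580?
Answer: -6115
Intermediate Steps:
w = -345 (w = 23*(-15) = -345)
(w - 3190) - 2580 = (-345 - 3190) - 2580 = -3535 - 2580 = -6115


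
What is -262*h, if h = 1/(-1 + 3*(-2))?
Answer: 262/7 ≈ 37.429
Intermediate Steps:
h = -⅐ (h = 1/(-1 - 6) = 1/(-7) = -⅐ ≈ -0.14286)
-262*h = -262*(-⅐) = 262/7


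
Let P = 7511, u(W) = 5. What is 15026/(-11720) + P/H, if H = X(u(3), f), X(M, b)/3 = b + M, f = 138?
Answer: 40791383/2513940 ≈ 16.226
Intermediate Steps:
X(M, b) = 3*M + 3*b (X(M, b) = 3*(b + M) = 3*(M + b) = 3*M + 3*b)
H = 429 (H = 3*5 + 3*138 = 15 + 414 = 429)
15026/(-11720) + P/H = 15026/(-11720) + 7511/429 = 15026*(-1/11720) + 7511*(1/429) = -7513/5860 + 7511/429 = 40791383/2513940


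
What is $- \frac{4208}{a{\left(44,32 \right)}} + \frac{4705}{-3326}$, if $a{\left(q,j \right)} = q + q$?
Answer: $- \frac{1801231}{36586} \approx -49.233$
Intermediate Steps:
$a{\left(q,j \right)} = 2 q$
$- \frac{4208}{a{\left(44,32 \right)}} + \frac{4705}{-3326} = - \frac{4208}{2 \cdot 44} + \frac{4705}{-3326} = - \frac{4208}{88} + 4705 \left(- \frac{1}{3326}\right) = \left(-4208\right) \frac{1}{88} - \frac{4705}{3326} = - \frac{526}{11} - \frac{4705}{3326} = - \frac{1801231}{36586}$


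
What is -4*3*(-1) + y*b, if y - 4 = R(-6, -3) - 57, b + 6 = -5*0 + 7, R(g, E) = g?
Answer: -47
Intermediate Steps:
b = 1 (b = -6 + (-5*0 + 7) = -6 + (0 + 7) = -6 + 7 = 1)
y = -59 (y = 4 + (-6 - 57) = 4 - 63 = -59)
-4*3*(-1) + y*b = -4*3*(-1) - 59*1 = -12*(-1) - 59 = 12 - 59 = -47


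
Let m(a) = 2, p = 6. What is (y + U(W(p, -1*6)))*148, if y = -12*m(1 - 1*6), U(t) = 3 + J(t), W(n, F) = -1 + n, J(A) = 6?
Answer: -2220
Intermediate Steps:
U(t) = 9 (U(t) = 3 + 6 = 9)
y = -24 (y = -12*2 = -24)
(y + U(W(p, -1*6)))*148 = (-24 + 9)*148 = -15*148 = -2220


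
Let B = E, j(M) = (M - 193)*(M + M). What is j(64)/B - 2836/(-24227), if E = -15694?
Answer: 31753172/27158467 ≈ 1.1692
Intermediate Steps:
j(M) = 2*M*(-193 + M) (j(M) = (-193 + M)*(2*M) = 2*M*(-193 + M))
B = -15694
j(64)/B - 2836/(-24227) = (2*64*(-193 + 64))/(-15694) - 2836/(-24227) = (2*64*(-129))*(-1/15694) - 2836*(-1/24227) = -16512*(-1/15694) + 2836/24227 = 8256/7847 + 2836/24227 = 31753172/27158467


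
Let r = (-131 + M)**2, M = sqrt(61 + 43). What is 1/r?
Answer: (131 - 2*sqrt(26))**(-2) ≈ 6.8525e-5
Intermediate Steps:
M = 2*sqrt(26) (M = sqrt(104) = 2*sqrt(26) ≈ 10.198)
r = (-131 + 2*sqrt(26))**2 ≈ 14593.
1/r = 1/(17265 - 524*sqrt(26))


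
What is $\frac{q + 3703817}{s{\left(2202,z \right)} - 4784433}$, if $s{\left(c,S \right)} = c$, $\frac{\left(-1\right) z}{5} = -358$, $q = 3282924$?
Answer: $- \frac{6986741}{4782231} \approx -1.461$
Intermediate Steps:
$z = 1790$ ($z = \left(-5\right) \left(-358\right) = 1790$)
$\frac{q + 3703817}{s{\left(2202,z \right)} - 4784433} = \frac{3282924 + 3703817}{2202 - 4784433} = \frac{6986741}{-4782231} = 6986741 \left(- \frac{1}{4782231}\right) = - \frac{6986741}{4782231}$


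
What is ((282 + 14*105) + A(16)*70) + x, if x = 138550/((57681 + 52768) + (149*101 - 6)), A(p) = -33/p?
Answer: 403765253/250984 ≈ 1608.7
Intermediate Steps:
x = 69275/62746 (x = 138550/(110449 + (15049 - 6)) = 138550/(110449 + 15043) = 138550/125492 = 138550*(1/125492) = 69275/62746 ≈ 1.1041)
((282 + 14*105) + A(16)*70) + x = ((282 + 14*105) - 33/16*70) + 69275/62746 = ((282 + 1470) - 33*1/16*70) + 69275/62746 = (1752 - 33/16*70) + 69275/62746 = (1752 - 1155/8) + 69275/62746 = 12861/8 + 69275/62746 = 403765253/250984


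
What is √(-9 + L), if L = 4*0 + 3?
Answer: I*√6 ≈ 2.4495*I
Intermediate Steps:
L = 3 (L = 0 + 3 = 3)
√(-9 + L) = √(-9 + 3) = √(-6) = I*√6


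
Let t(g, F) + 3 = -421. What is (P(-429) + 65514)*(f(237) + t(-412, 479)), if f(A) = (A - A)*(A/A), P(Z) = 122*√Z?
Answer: -27777936 - 51728*I*√429 ≈ -2.7778e+7 - 1.0714e+6*I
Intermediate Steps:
t(g, F) = -424 (t(g, F) = -3 - 421 = -424)
f(A) = 0 (f(A) = 0*1 = 0)
(P(-429) + 65514)*(f(237) + t(-412, 479)) = (122*√(-429) + 65514)*(0 - 424) = (122*(I*√429) + 65514)*(-424) = (122*I*√429 + 65514)*(-424) = (65514 + 122*I*√429)*(-424) = -27777936 - 51728*I*√429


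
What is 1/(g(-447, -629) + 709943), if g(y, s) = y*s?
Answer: 1/991106 ≈ 1.0090e-6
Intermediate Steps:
g(y, s) = s*y
1/(g(-447, -629) + 709943) = 1/(-629*(-447) + 709943) = 1/(281163 + 709943) = 1/991106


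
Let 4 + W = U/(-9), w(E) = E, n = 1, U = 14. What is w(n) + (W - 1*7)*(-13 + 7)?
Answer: 229/3 ≈ 76.333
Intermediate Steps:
W = -50/9 (W = -4 + 14/(-9) = -4 + 14*(-⅑) = -4 - 14/9 = -50/9 ≈ -5.5556)
w(n) + (W - 1*7)*(-13 + 7) = 1 + (-50/9 - 1*7)*(-13 + 7) = 1 + (-50/9 - 7)*(-6) = 1 - 113/9*(-6) = 1 + 226/3 = 229/3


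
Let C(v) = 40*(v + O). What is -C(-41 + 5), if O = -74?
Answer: 4400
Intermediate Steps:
C(v) = -2960 + 40*v (C(v) = 40*(v - 74) = 40*(-74 + v) = -2960 + 40*v)
-C(-41 + 5) = -(-2960 + 40*(-41 + 5)) = -(-2960 + 40*(-36)) = -(-2960 - 1440) = -1*(-4400) = 4400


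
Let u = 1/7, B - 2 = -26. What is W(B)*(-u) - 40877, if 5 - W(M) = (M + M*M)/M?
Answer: -40881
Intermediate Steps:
B = -24 (B = 2 - 26 = -24)
W(M) = 5 - (M + M²)/M (W(M) = 5 - (M + M*M)/M = 5 - (M + M²)/M)
u = ⅐ ≈ 0.14286
W(B)*(-u) - 40877 = (4 - 1*(-24))*(-1*⅐) - 40877 = (4 + 24)*(-⅐) - 40877 = 28*(-⅐) - 40877 = -4 - 40877 = -40881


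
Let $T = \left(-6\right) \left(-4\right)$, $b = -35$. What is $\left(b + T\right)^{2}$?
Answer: $121$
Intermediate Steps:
$T = 24$
$\left(b + T\right)^{2} = \left(-35 + 24\right)^{2} = \left(-11\right)^{2} = 121$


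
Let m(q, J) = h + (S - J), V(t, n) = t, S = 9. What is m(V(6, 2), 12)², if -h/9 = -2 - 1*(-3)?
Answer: 144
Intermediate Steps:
h = -9 (h = -9*(-2 - 1*(-3)) = -9*(-2 + 3) = -9*1 = -9)
m(q, J) = -J (m(q, J) = -9 + (9 - J) = -J)
m(V(6, 2), 12)² = (-1*12)² = (-12)² = 144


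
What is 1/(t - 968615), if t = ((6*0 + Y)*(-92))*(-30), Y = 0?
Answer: -1/968615 ≈ -1.0324e-6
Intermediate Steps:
t = 0 (t = ((6*0 + 0)*(-92))*(-30) = ((0 + 0)*(-92))*(-30) = (0*(-92))*(-30) = 0*(-30) = 0)
1/(t - 968615) = 1/(0 - 968615) = 1/(-968615) = -1/968615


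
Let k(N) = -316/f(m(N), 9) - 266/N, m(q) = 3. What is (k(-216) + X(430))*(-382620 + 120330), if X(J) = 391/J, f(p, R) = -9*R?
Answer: -3679815041/2322 ≈ -1.5848e+6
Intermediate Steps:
k(N) = 316/81 - 266/N (k(N) = -316/((-9*9)) - 266/N = -316/(-81) - 266/N = -316*(-1/81) - 266/N = 316/81 - 266/N)
(k(-216) + X(430))*(-382620 + 120330) = ((316/81 - 266/(-216)) + 391/430)*(-382620 + 120330) = ((316/81 - 266*(-1/216)) + 391*(1/430))*(-262290) = ((316/81 + 133/108) + 391/430)*(-262290) = (1663/324 + 391/430)*(-262290) = (420887/69660)*(-262290) = -3679815041/2322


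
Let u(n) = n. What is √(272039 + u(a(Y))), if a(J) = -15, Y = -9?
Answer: 2*√68006 ≈ 521.56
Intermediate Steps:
√(272039 + u(a(Y))) = √(272039 - 15) = √272024 = 2*√68006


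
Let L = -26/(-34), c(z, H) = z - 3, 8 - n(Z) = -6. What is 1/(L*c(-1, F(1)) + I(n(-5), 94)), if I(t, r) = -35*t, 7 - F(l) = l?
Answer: -17/8382 ≈ -0.0020282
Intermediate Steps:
n(Z) = 14 (n(Z) = 8 - 1*(-6) = 8 + 6 = 14)
F(l) = 7 - l
c(z, H) = -3 + z
L = 13/17 (L = -26*(-1/34) = 13/17 ≈ 0.76471)
1/(L*c(-1, F(1)) + I(n(-5), 94)) = 1/(13*(-3 - 1)/17 - 35*14) = 1/((13/17)*(-4) - 490) = 1/(-52/17 - 490) = 1/(-8382/17) = -17/8382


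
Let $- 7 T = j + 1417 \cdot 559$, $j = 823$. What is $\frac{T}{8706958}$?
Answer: $- \frac{396463}{30474353} \approx -0.01301$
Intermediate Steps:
$T = - \frac{792926}{7}$ ($T = - \frac{823 + 1417 \cdot 559}{7} = - \frac{823 + 792103}{7} = \left(- \frac{1}{7}\right) 792926 = - \frac{792926}{7} \approx -1.1328 \cdot 10^{5}$)
$\frac{T}{8706958} = - \frac{792926}{7 \cdot 8706958} = \left(- \frac{792926}{7}\right) \frac{1}{8706958} = - \frac{396463}{30474353}$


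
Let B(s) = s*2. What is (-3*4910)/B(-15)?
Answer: 491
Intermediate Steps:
B(s) = 2*s
(-3*4910)/B(-15) = (-3*4910)/((2*(-15))) = -14730/(-30) = -14730*(-1/30) = 491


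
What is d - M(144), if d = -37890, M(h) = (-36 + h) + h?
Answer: -38142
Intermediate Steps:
M(h) = -36 + 2*h
d - M(144) = -37890 - (-36 + 2*144) = -37890 - (-36 + 288) = -37890 - 1*252 = -37890 - 252 = -38142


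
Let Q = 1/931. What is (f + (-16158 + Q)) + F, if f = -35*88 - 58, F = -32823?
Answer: -48522788/931 ≈ -52119.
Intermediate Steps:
Q = 1/931 ≈ 0.0010741
f = -3138 (f = -3080 - 58 = -3138)
(f + (-16158 + Q)) + F = (-3138 + (-16158 + 1/931)) - 32823 = (-3138 - 15043097/931) - 32823 = -17964575/931 - 32823 = -48522788/931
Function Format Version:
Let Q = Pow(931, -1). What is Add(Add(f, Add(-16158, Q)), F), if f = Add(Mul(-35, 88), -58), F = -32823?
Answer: Rational(-48522788, 931) ≈ -52119.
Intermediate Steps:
Q = Rational(1, 931) ≈ 0.0010741
f = -3138 (f = Add(-3080, -58) = -3138)
Add(Add(f, Add(-16158, Q)), F) = Add(Add(-3138, Add(-16158, Rational(1, 931))), -32823) = Add(Add(-3138, Rational(-15043097, 931)), -32823) = Add(Rational(-17964575, 931), -32823) = Rational(-48522788, 931)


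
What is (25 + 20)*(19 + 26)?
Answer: 2025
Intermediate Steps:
(25 + 20)*(19 + 26) = 45*45 = 2025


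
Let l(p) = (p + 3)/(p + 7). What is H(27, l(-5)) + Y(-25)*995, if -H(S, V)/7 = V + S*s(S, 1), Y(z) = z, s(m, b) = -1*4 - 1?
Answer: -23923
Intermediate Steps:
s(m, b) = -5 (s(m, b) = -4 - 1 = -5)
l(p) = (3 + p)/(7 + p)
H(S, V) = -7*V + 35*S (H(S, V) = -7*(V + S*(-5)) = -7*(V - 5*S) = -7*V + 35*S)
H(27, l(-5)) + Y(-25)*995 = (-7*(3 - 5)/(7 - 5) + 35*27) - 25*995 = (-7*(-2)/2 + 945) - 24875 = (-7*(-1) + 945) - 24875 = (7 + 945) - 24875 = 952 - 24875 = -23923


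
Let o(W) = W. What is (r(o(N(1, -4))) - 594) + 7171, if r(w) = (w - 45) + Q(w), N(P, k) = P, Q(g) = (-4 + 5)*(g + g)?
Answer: 6535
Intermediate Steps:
Q(g) = 2*g (Q(g) = 1*(2*g) = 2*g)
r(w) = -45 + 3*w (r(w) = (w - 45) + 2*w = (-45 + w) + 2*w = -45 + 3*w)
(r(o(N(1, -4))) - 594) + 7171 = ((-45 + 3*1) - 594) + 7171 = ((-45 + 3) - 594) + 7171 = (-42 - 594) + 7171 = -636 + 7171 = 6535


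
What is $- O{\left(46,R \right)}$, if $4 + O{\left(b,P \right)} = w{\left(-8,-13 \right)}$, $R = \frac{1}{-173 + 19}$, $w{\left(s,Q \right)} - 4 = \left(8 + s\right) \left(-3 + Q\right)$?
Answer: $0$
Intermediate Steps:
$w{\left(s,Q \right)} = 4 + \left(-3 + Q\right) \left(8 + s\right)$ ($w{\left(s,Q \right)} = 4 + \left(8 + s\right) \left(-3 + Q\right) = 4 + \left(-3 + Q\right) \left(8 + s\right)$)
$R = - \frac{1}{154}$ ($R = \frac{1}{-154} = - \frac{1}{154} \approx -0.0064935$)
$O{\left(b,P \right)} = 0$ ($O{\left(b,P \right)} = -4 - -4 = -4 + \left(-20 + 24 - 104 + 104\right) = -4 + 4 = 0$)
$- O{\left(46,R \right)} = \left(-1\right) 0 = 0$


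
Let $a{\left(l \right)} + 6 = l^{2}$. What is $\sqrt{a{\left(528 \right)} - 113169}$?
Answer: $3 \sqrt{18401} \approx 406.95$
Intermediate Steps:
$a{\left(l \right)} = -6 + l^{2}$
$\sqrt{a{\left(528 \right)} - 113169} = \sqrt{\left(-6 + 528^{2}\right) - 113169} = \sqrt{\left(-6 + 278784\right) - 113169} = \sqrt{278778 - 113169} = \sqrt{165609} = 3 \sqrt{18401}$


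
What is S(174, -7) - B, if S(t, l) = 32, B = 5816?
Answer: -5784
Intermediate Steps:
S(174, -7) - B = 32 - 1*5816 = 32 - 5816 = -5784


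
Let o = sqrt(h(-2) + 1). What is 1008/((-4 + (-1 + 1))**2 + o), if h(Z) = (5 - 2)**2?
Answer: 2688/41 - 168*sqrt(10)/41 ≈ 52.603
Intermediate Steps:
h(Z) = 9 (h(Z) = 3**2 = 9)
o = sqrt(10) (o = sqrt(9 + 1) = sqrt(10) ≈ 3.1623)
1008/((-4 + (-1 + 1))**2 + o) = 1008/((-4 + (-1 + 1))**2 + sqrt(10)) = 1008/((-4 + 0)**2 + sqrt(10)) = 1008/((-4)**2 + sqrt(10)) = 1008/(16 + sqrt(10))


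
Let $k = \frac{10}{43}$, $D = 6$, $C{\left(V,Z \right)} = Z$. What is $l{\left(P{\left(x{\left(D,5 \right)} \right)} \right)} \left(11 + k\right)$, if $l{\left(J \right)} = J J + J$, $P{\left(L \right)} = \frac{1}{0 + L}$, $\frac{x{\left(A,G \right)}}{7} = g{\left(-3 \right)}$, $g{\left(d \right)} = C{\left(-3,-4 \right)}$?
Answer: $- \frac{1863}{4816} \approx -0.38684$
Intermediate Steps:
$g{\left(d \right)} = -4$
$x{\left(A,G \right)} = -28$ ($x{\left(A,G \right)} = 7 \left(-4\right) = -28$)
$P{\left(L \right)} = \frac{1}{L}$
$k = \frac{10}{43}$ ($k = 10 \cdot \frac{1}{43} = \frac{10}{43} \approx 0.23256$)
$l{\left(J \right)} = J + J^{2}$ ($l{\left(J \right)} = J^{2} + J = J + J^{2}$)
$l{\left(P{\left(x{\left(D,5 \right)} \right)} \right)} \left(11 + k\right) = \frac{1 + \frac{1}{-28}}{-28} \left(11 + \frac{10}{43}\right) = - \frac{1 - \frac{1}{28}}{28} \cdot \frac{483}{43} = \left(- \frac{1}{28}\right) \frac{27}{28} \cdot \frac{483}{43} = \left(- \frac{27}{784}\right) \frac{483}{43} = - \frac{1863}{4816}$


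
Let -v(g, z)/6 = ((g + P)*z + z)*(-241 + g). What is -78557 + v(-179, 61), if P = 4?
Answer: -26825837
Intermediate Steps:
v(g, z) = -6*(-241 + g)*(z + z*(4 + g)) (v(g, z) = -6*((g + 4)*z + z)*(-241 + g) = -6*((4 + g)*z + z)*(-241 + g) = -6*(z*(4 + g) + z)*(-241 + g) = -6*(z + z*(4 + g))*(-241 + g) = -6*(-241 + g)*(z + z*(4 + g)))
-78557 + v(-179, 61) = -78557 + 6*61*(1205 - 1*(-179)**2 + 236*(-179)) = -78557 + 6*61*(1205 - 1*32041 - 42244) = -78557 + 6*61*(1205 - 32041 - 42244) = -78557 + 6*61*(-73080) = -78557 - 26747280 = -26825837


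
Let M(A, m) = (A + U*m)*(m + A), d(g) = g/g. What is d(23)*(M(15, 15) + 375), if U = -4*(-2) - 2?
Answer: 3525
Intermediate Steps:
d(g) = 1
U = 6 (U = 8 - 2 = 6)
M(A, m) = (A + m)*(A + 6*m) (M(A, m) = (A + 6*m)*(m + A) = (A + 6*m)*(A + m) = (A + m)*(A + 6*m))
d(23)*(M(15, 15) + 375) = 1*((15² + 6*15² + 7*15*15) + 375) = 1*((225 + 6*225 + 1575) + 375) = 1*((225 + 1350 + 1575) + 375) = 1*(3150 + 375) = 1*3525 = 3525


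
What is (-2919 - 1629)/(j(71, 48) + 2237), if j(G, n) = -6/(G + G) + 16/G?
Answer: -80727/39710 ≈ -2.0329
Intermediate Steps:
j(G, n) = 13/G (j(G, n) = -6*1/(2*G) + 16/G = -3/G + 16/G = 13/G)
(-2919 - 1629)/(j(71, 48) + 2237) = (-2919 - 1629)/(13/71 + 2237) = -4548/(13*(1/71) + 2237) = -4548/(13/71 + 2237) = -4548/158840/71 = -4548*71/158840 = -80727/39710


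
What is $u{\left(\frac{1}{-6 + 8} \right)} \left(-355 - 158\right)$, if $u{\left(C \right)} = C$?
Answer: $- \frac{513}{2} \approx -256.5$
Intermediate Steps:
$u{\left(\frac{1}{-6 + 8} \right)} \left(-355 - 158\right) = \frac{-355 - 158}{-6 + 8} = \frac{1}{2} \left(-513\right) = - \frac{513}{2}$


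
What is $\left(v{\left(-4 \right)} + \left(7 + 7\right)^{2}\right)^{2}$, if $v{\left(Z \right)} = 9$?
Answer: $42025$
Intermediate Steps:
$\left(v{\left(-4 \right)} + \left(7 + 7\right)^{2}\right)^{2} = \left(9 + \left(7 + 7\right)^{2}\right)^{2} = \left(9 + 14^{2}\right)^{2} = \left(9 + 196\right)^{2} = 205^{2} = 42025$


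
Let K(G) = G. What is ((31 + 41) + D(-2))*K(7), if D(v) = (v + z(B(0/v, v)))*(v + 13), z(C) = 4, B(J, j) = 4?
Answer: 658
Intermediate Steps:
D(v) = (4 + v)*(13 + v) (D(v) = (v + 4)*(v + 13) = (4 + v)*(13 + v))
((31 + 41) + D(-2))*K(7) = ((31 + 41) + (52 + (-2)² + 17*(-2)))*7 = (72 + (52 + 4 - 34))*7 = (72 + 22)*7 = 94*7 = 658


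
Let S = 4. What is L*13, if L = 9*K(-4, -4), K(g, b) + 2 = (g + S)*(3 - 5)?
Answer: -234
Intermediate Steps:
K(g, b) = -10 - 2*g (K(g, b) = -2 + (g + 4)*(3 - 5) = -2 + (4 + g)*(-2) = -2 + (-8 - 2*g) = -10 - 2*g)
L = -18 (L = 9*(-10 - 2*(-4)) = 9*(-10 + 8) = 9*(-2) = -18)
L*13 = -18*13 = -234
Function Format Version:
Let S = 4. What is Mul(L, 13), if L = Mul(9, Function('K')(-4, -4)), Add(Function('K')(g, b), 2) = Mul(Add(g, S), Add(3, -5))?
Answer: -234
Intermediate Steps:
Function('K')(g, b) = Add(-10, Mul(-2, g)) (Function('K')(g, b) = Add(-2, Mul(Add(g, 4), Add(3, -5))) = Add(-2, Mul(Add(4, g), -2)) = Add(-2, Add(-8, Mul(-2, g))) = Add(-10, Mul(-2, g)))
L = -18 (L = Mul(9, Add(-10, Mul(-2, -4))) = Mul(9, Add(-10, 8)) = Mul(9, -2) = -18)
Mul(L, 13) = Mul(-18, 13) = -234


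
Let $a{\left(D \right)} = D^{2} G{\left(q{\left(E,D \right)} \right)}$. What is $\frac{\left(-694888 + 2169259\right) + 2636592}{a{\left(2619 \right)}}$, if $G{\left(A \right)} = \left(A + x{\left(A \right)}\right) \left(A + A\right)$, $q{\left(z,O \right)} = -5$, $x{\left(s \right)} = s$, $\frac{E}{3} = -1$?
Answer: $\frac{1370321}{228638700} \approx 0.0059934$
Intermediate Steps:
$E = -3$ ($E = 3 \left(-1\right) = -3$)
$G{\left(A \right)} = 4 A^{2}$ ($G{\left(A \right)} = \left(A + A\right) \left(A + A\right) = 2 A 2 A = 4 A^{2}$)
$a{\left(D \right)} = 100 D^{2}$ ($a{\left(D \right)} = D^{2} \cdot 4 \left(-5\right)^{2} = D^{2} \cdot 4 \cdot 25 = D^{2} \cdot 100 = 100 D^{2}$)
$\frac{\left(-694888 + 2169259\right) + 2636592}{a{\left(2619 \right)}} = \frac{\left(-694888 + 2169259\right) + 2636592}{100 \cdot 2619^{2}} = \frac{1474371 + 2636592}{100 \cdot 6859161} = \frac{4110963}{685916100} = 4110963 \cdot \frac{1}{685916100} = \frac{1370321}{228638700}$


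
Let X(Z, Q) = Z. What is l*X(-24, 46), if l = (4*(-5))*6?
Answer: 2880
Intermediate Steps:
l = -120 (l = -20*6 = -120)
l*X(-24, 46) = -120*(-24) = 2880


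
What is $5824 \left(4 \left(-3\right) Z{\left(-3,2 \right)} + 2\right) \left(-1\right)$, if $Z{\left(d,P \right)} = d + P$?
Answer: $-81536$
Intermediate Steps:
$Z{\left(d,P \right)} = P + d$
$5824 \left(4 \left(-3\right) Z{\left(-3,2 \right)} + 2\right) \left(-1\right) = 5824 \left(4 \left(-3\right) \left(2 - 3\right) + 2\right) \left(-1\right) = 5824 \left(\left(-12\right) \left(-1\right) + 2\right) \left(-1\right) = 5824 \left(12 + 2\right) \left(-1\right) = 5824 \cdot 14 \left(-1\right) = 5824 \left(-14\right) = -81536$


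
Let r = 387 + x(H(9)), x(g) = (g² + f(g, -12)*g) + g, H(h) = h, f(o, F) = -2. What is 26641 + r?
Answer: 27100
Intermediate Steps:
x(g) = g² - g (x(g) = (g² - 2*g) + g = g² - g)
r = 459 (r = 387 + 9*(-1 + 9) = 387 + 9*8 = 387 + 72 = 459)
26641 + r = 26641 + 459 = 27100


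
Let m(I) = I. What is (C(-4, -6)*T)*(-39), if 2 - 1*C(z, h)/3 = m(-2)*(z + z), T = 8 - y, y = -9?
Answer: 27846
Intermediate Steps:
T = 17 (T = 8 - 1*(-9) = 8 + 9 = 17)
C(z, h) = 6 + 12*z (C(z, h) = 6 - (-6)*(z + z) = 6 - (-6)*2*z = 6 - (-12)*z = 6 + 12*z)
(C(-4, -6)*T)*(-39) = ((6 + 12*(-4))*17)*(-39) = ((6 - 48)*17)*(-39) = -42*17*(-39) = -714*(-39) = 27846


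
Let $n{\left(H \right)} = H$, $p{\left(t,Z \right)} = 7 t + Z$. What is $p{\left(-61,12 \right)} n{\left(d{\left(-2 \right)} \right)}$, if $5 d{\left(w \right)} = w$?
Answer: $166$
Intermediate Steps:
$d{\left(w \right)} = \frac{w}{5}$
$p{\left(t,Z \right)} = Z + 7 t$
$p{\left(-61,12 \right)} n{\left(d{\left(-2 \right)} \right)} = \left(12 + 7 \left(-61\right)\right) \frac{1}{5} \left(-2\right) = \left(12 - 427\right) \left(- \frac{2}{5}\right) = \left(-415\right) \left(- \frac{2}{5}\right) = 166$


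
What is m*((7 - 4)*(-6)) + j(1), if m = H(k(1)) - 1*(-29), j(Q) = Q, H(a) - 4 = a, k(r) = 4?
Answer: -665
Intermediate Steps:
H(a) = 4 + a
m = 37 (m = (4 + 4) - 1*(-29) = 8 + 29 = 37)
m*((7 - 4)*(-6)) + j(1) = 37*((7 - 4)*(-6)) + 1 = 37*(3*(-6)) + 1 = 37*(-18) + 1 = -666 + 1 = -665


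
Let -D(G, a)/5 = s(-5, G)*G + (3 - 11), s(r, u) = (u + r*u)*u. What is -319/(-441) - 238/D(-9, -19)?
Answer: 2371609/3206070 ≈ 0.73973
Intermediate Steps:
s(r, u) = u*(u + r*u)
D(G, a) = 40 + 20*G³ (D(G, a) = -5*((G²*(1 - 5))*G + (3 - 11)) = -5*((G²*(-4))*G - 8) = -5*((-4*G²)*G - 8) = -5*(-4*G³ - 8) = -5*(-8 - 4*G³) = 40 + 20*G³)
-319/(-441) - 238/D(-9, -19) = -319/(-441) - 238/(40 + 20*(-9)³) = -319*(-1/441) - 238/(40 + 20*(-729)) = 319/441 - 238/(40 - 14580) = 319/441 - 238/(-14540) = 319/441 - 238*(-1/14540) = 319/441 + 119/7270 = 2371609/3206070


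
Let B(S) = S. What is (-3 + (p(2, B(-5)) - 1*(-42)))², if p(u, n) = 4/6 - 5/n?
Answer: 14884/9 ≈ 1653.8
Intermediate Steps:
p(u, n) = ⅔ - 5/n (p(u, n) = 4*(⅙) - 5/n = ⅔ - 5/n)
(-3 + (p(2, B(-5)) - 1*(-42)))² = (-3 + ((⅔ - 5/(-5)) - 1*(-42)))² = (-3 + ((⅔ - 5*(-⅕)) + 42))² = (-3 + ((⅔ + 1) + 42))² = (-3 + (5/3 + 42))² = (-3 + 131/3)² = (122/3)² = 14884/9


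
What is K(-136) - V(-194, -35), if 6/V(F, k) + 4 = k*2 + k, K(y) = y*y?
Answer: 2016070/109 ≈ 18496.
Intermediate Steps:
K(y) = y²
V(F, k) = 6/(-4 + 3*k) (V(F, k) = 6/(-4 + (k*2 + k)) = 6/(-4 + (2*k + k)) = 6/(-4 + 3*k))
K(-136) - V(-194, -35) = (-136)² - 6/(-4 + 3*(-35)) = 18496 - 6/(-4 - 105) = 18496 - 6/(-109) = 18496 - 6*(-1)/109 = 18496 - 1*(-6/109) = 18496 + 6/109 = 2016070/109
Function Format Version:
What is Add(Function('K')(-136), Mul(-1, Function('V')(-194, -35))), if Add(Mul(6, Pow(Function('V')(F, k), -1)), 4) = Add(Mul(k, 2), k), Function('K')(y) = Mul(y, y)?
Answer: Rational(2016070, 109) ≈ 18496.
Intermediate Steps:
Function('K')(y) = Pow(y, 2)
Function('V')(F, k) = Mul(6, Pow(Add(-4, Mul(3, k)), -1)) (Function('V')(F, k) = Mul(6, Pow(Add(-4, Add(Mul(k, 2), k)), -1)) = Mul(6, Pow(Add(-4, Add(Mul(2, k), k)), -1)) = Mul(6, Pow(Add(-4, Mul(3, k)), -1)))
Add(Function('K')(-136), Mul(-1, Function('V')(-194, -35))) = Add(Pow(-136, 2), Mul(-1, Mul(6, Pow(Add(-4, Mul(3, -35)), -1)))) = Add(18496, Mul(-1, Mul(6, Pow(Add(-4, -105), -1)))) = Add(18496, Mul(-1, Mul(6, Pow(-109, -1)))) = Add(18496, Mul(-1, Mul(6, Rational(-1, 109)))) = Add(18496, Mul(-1, Rational(-6, 109))) = Add(18496, Rational(6, 109)) = Rational(2016070, 109)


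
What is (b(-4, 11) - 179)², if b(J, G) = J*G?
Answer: 49729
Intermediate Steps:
b(J, G) = G*J
(b(-4, 11) - 179)² = (11*(-4) - 179)² = (-44 - 179)² = (-223)² = 49729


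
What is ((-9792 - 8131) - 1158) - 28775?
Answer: -47856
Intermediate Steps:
((-9792 - 8131) - 1158) - 28775 = (-17923 - 1158) - 28775 = -19081 - 28775 = -47856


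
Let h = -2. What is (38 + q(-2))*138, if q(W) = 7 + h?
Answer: 5934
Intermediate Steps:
q(W) = 5 (q(W) = 7 - 2 = 5)
(38 + q(-2))*138 = (38 + 5)*138 = 43*138 = 5934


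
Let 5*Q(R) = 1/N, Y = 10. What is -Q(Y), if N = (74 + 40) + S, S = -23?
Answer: -1/455 ≈ -0.0021978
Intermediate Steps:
N = 91 (N = (74 + 40) - 23 = 114 - 23 = 91)
Q(R) = 1/455 (Q(R) = (⅕)/91 = (⅕)*(1/91) = 1/455)
-Q(Y) = -1*1/455 = -1/455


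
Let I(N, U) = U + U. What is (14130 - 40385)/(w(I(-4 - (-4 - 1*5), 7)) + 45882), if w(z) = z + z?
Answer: -5251/9182 ≈ -0.57188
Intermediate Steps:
I(N, U) = 2*U
w(z) = 2*z
(14130 - 40385)/(w(I(-4 - (-4 - 1*5), 7)) + 45882) = (14130 - 40385)/(2*(2*7) + 45882) = -26255/(2*14 + 45882) = -26255/(28 + 45882) = -26255/45910 = -26255*1/45910 = -5251/9182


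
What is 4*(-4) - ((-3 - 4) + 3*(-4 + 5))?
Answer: -12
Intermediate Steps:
4*(-4) - ((-3 - 4) + 3*(-4 + 5)) = -16 - (-7 + 3*1) = -16 - (-7 + 3) = -16 - 1*(-4) = -16 + 4 = -12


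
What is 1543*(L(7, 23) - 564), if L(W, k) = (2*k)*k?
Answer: 762242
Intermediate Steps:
L(W, k) = 2*k²
1543*(L(7, 23) - 564) = 1543*(2*23² - 564) = 1543*(2*529 - 564) = 1543*(1058 - 564) = 1543*494 = 762242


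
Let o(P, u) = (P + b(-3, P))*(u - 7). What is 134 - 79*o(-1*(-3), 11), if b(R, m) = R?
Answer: 134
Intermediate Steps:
o(P, u) = (-7 + u)*(-3 + P) (o(P, u) = (P - 3)*(u - 7) = (-3 + P)*(-7 + u) = (-7 + u)*(-3 + P))
134 - 79*o(-1*(-3), 11) = 134 - 79*(21 - (-7)*(-3) - 3*11 - 1*(-3)*11) = 134 - 79*(21 - 7*3 - 33 + 3*11) = 134 - 79*(21 - 21 - 33 + 33) = 134 - 79*0 = 134 + 0 = 134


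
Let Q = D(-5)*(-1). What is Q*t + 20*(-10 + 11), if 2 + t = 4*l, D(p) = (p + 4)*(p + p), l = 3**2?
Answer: -320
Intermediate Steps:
l = 9
D(p) = 2*p*(4 + p) (D(p) = (4 + p)*(2*p) = 2*p*(4 + p))
t = 34 (t = -2 + 4*9 = -2 + 36 = 34)
Q = -10 (Q = (2*(-5)*(4 - 5))*(-1) = (2*(-5)*(-1))*(-1) = 10*(-1) = -10)
Q*t + 20*(-10 + 11) = -10*34 + 20*(-10 + 11) = -340 + 20*1 = -340 + 20 = -320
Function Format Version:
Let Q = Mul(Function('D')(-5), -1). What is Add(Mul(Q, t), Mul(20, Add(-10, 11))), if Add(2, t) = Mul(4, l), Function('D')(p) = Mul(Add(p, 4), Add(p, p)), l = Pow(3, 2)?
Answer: -320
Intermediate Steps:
l = 9
Function('D')(p) = Mul(2, p, Add(4, p)) (Function('D')(p) = Mul(Add(4, p), Mul(2, p)) = Mul(2, p, Add(4, p)))
t = 34 (t = Add(-2, Mul(4, 9)) = Add(-2, 36) = 34)
Q = -10 (Q = Mul(Mul(2, -5, Add(4, -5)), -1) = Mul(Mul(2, -5, -1), -1) = Mul(10, -1) = -10)
Add(Mul(Q, t), Mul(20, Add(-10, 11))) = Add(Mul(-10, 34), Mul(20, Add(-10, 11))) = Add(-340, Mul(20, 1)) = Add(-340, 20) = -320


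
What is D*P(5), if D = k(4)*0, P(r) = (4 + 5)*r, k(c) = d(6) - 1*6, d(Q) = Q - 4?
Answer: 0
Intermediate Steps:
d(Q) = -4 + Q
k(c) = -4 (k(c) = (-4 + 6) - 1*6 = 2 - 6 = -4)
P(r) = 9*r
D = 0 (D = -4*0 = 0)
D*P(5) = 0*(9*5) = 0*45 = 0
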